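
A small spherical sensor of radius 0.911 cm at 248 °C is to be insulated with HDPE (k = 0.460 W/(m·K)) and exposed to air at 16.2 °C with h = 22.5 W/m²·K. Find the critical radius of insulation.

r_cr = 4.09 cm

For a sphere, r_cr = 2k_ins/h = 2·0.460/22.5 = 0.0409 m = 4.09 cm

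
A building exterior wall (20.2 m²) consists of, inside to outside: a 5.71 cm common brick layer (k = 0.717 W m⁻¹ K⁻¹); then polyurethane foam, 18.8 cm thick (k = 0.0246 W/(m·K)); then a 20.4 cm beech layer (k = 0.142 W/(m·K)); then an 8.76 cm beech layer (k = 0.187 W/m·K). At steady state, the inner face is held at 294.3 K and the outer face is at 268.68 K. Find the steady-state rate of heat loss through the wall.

Q = 53.8 W

Series thermal resistances, inner to outer:
  R_common brick = L/(kA) = 0.0571/(0.717·20.2) = 0.003942 K/W
  R_polyurethane foam = L/(kA) = 0.188/(0.0246·20.2) = 0.3783 K/W
  R_beech = L/(kA) = 0.204/(0.142·20.2) = 0.07112 K/W
  R_beech = L/(kA) = 0.0876/(0.187·20.2) = 0.02319 K/W
ΣR = 0.003942 + 0.3783 + 0.07112 + 0.02319 = 0.4766 K/W
Q = ΔT/ΣR = (294.3 K − 268.68 K)/0.4766 = 53.8 W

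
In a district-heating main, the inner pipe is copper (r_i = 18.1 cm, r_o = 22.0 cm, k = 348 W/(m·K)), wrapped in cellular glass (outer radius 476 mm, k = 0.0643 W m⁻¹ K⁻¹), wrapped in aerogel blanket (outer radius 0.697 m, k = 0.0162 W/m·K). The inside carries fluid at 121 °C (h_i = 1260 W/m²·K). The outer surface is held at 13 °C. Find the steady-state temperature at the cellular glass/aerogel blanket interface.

Series thermal resistances, inner to outer:
  R'_conv,in = 1/(2πr h) = 1/(2π·0.181·1260) = 6.979×10^-4 m·K/W
  R'_copper = ln(0.220/0.181)/(2πk) = 0.1951/(2π·348) = 8.924×10^-5 m·K/W
  R'_cellular glass = ln(0.476/0.220)/(2πk) = 0.7718/(2π·0.0643) = 1.910 m·K/W
  R'_aerogel blanket = ln(0.697/0.476)/(2πk) = 0.3814/(2π·0.0162) = 3.747 m·K/W
ΣR = 6.979×10^-4 + 8.924×10^-5 + 1.910 + 3.747 = 5.658 m·K/W
Q' = ΔT/ΣR = (121 °C − 13 °C)/5.658 = 19.09 W/m
From the inner boundary to the cellular glass/aerogel blanket interface, ΣR_partial = 1.911 m·K/W.
T_interface = T_in − Q'·ΣR_partial = 121 °C − (19.09)(1.911) = 84.5 °C

T = 84.5 °C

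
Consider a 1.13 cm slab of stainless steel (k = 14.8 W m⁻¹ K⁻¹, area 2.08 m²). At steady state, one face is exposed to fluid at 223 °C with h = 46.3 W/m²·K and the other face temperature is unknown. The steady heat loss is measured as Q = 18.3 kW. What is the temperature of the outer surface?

T_out = 26.3 °C

Series resistances:
  R_conv,in = 1/(hA) = 1/(46.3·2.08) = 0.01038 K/W
  R_stainless steel = L/(kA) = 0.0113/(14.8·2.08) = 3.671×10^-4 K/W
ΣR = 0.01075 K/W
ΔT = Q·ΣR = 18300 × 0.01075 = 196.7 K
Heat flows outward, so T_out = T_in − ΔT = 223 − 196.7 = 26.3 °C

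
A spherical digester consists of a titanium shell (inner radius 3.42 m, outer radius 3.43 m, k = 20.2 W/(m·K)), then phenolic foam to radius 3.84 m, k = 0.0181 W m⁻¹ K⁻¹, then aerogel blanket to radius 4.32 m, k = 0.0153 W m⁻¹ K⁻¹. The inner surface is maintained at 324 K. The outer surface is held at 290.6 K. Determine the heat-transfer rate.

Q = 116 W

Series thermal resistances, inner to outer:
  R_titanium = (1/3.42 − 1/3.43)/(4πk) = 8.525×10^-4/(4π·20.2) = 3.358×10^-6 K/W
  R_phenolic foam = (1/3.43 − 1/3.84)/(4πk) = 0.03113/(4π·0.0181) = 0.1369 K/W
  R_aerogel blanket = (1/3.84 − 1/4.32)/(4πk) = 0.02894/(4π·0.0153) = 0.1505 K/W
ΣR = 3.358×10^-6 + 0.1369 + 0.1505 = 0.2874 K/W
Q = ΔT/ΣR = (324 K − 290.6 K)/0.2874 = 116 W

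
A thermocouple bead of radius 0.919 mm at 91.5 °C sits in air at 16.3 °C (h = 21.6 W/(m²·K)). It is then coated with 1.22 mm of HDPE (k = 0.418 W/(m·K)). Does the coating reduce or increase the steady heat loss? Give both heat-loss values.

Critical radius for a sphere: r_cr = 2k/h = 0.0387 m = 3.87 cm.
Outer radius after coating: r₂ = 9.19×10^-4 + 0.00122 = 0.002139 m.
Since r₁ < r_cr and r₂ ≤ r_cr, the coating moves toward the maximum at r_cr — heat loss rises.
Bare: R = 1/(4πr₁²h) = 4362 K/W; Q = 75.2/4362 = 0.0172 W.
Coated: R = R_cond + R_conv = 923.4 K/W; Q = 75.2/923.4 = 0.0814 W.

increases: 0.0172 → 0.0814 W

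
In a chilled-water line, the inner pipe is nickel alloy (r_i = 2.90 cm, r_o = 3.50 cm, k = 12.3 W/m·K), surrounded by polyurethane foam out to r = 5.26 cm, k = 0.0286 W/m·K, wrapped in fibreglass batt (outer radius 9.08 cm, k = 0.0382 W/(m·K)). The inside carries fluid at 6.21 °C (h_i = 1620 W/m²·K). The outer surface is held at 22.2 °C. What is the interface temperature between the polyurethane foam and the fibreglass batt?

T = 14.2 °C

Series thermal resistances, inner to outer:
  R'_conv,in = 1/(2πr h) = 1/(2π·0.0290·1620) = 0.003388 m·K/W
  R'_nickel alloy = ln(0.0350/0.0290)/(2πk) = 0.1881/(2π·12.3) = 0.002433 m·K/W
  R'_polyurethane foam = ln(0.0526/0.0350)/(2πk) = 0.4074/(2π·0.0286) = 2.267 m·K/W
  R'_fibreglass batt = ln(0.0908/0.0526)/(2πk) = 0.5459/(2π·0.0382) = 2.275 m·K/W
ΣR = 0.003388 + 0.002433 + 2.267 + 2.275 = 4.548 m·K/W
Q' = ΔT/ΣR = (6.21 °C − 22.2 °C)/4.548 = -3.516 W/m
From the inner boundary to the polyurethane foam/fibreglass batt interface, ΣR_partial = 2.273 m·K/W.
T_interface = T_in − Q'·ΣR_partial = 6.21 °C − (-3.516)(2.273) = 14.2 °C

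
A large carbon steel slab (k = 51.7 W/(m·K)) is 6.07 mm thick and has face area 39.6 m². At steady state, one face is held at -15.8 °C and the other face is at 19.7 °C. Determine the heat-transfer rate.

Q = 12000 kW

Q = kA·ΔT/L = 51.7 × 39.6 × |-15.8 °C − 19.7 °C| / 0.00607 = 1.20×10^7 W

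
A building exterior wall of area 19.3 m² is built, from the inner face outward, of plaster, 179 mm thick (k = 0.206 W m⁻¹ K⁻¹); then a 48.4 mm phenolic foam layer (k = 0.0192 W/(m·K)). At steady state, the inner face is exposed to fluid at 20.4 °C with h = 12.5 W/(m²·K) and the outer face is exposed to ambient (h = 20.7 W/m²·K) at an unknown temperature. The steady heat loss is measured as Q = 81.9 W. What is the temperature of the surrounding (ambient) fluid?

Sum the resistances:
  R_conv,in = 1/(hA) = 1/(12.5·19.3) = 0.004145 K/W
  R_plaster = L/(kA) = 0.179/(0.206·19.3) = 0.04502 K/W
  R_phenolic foam = L/(kA) = 0.0484/(0.0192·19.3) = 0.1306 K/W
  R_conv,out = 1/(hA) = 1/(20.7·19.3) = 0.002503 K/W
ΣR = 0.1823 K/W
ΔT = Q·ΣR = 81.9 × 0.1823 = 14.93 K
Heat flows outward, so T_out = T_in − ΔT = 20.4 − 14.93 = 5.47 °C

T_out = 5.47 °C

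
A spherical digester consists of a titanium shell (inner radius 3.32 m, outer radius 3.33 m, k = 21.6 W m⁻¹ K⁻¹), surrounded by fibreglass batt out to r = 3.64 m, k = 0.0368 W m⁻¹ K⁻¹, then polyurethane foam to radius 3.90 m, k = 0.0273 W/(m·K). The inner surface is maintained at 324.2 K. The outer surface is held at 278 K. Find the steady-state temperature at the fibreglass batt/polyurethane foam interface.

Resistance network (inner→outer):
  R_titanium = (1/3.32 − 1/3.33)/(4πk) = 9.045×10^-4/(4π·21.6) = 3.332×10^-6 K/W
  R_fibreglass batt = (1/3.33 − 1/3.64)/(4πk) = 0.02558/(4π·0.0368) = 0.05530 K/W
  R_polyurethane foam = (1/3.64 − 1/3.90)/(4πk) = 0.01832/(4π·0.0273) = 0.05339 K/W
ΣR = 3.332×10^-6 + 0.05530 + 0.05339 = 0.1087 K/W
Q = ΔT/ΣR = (324.2 K − 278 K)/0.1087 = 425.0 W
From the inner boundary to the fibreglass batt/polyurethane foam interface, ΣR_partial = 0.05530 K/W.
T_interface = T_in − Q·ΣR_partial = 324.2 K − (425.0)(0.05530) = 300.7 K

T = 300.7 K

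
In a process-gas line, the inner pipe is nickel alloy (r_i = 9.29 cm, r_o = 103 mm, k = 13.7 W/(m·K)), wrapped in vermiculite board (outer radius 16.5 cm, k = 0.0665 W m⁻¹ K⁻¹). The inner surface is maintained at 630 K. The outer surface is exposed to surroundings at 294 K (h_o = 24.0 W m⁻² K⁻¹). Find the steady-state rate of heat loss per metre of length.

Q' = 287 W/m

Treat each layer as a resistance in series:
  R'_nickel alloy = ln(0.103/0.0929)/(2πk) = 0.1032/(2π·13.7) = 0.001199 m·K/W
  R'_vermiculite board = ln(0.165/0.103)/(2πk) = 0.4712/(2π·0.0665) = 1.128 m·K/W
  R'_conv,out = 1/(2πr h) = 1/(2π·0.165·24.0) = 0.04019 m·K/W
ΣR = 0.001199 + 1.128 + 0.04019 = 1.169 m·K/W
Q' = ΔT/ΣR = (630 K − 294 K)/1.169 = 287 W/m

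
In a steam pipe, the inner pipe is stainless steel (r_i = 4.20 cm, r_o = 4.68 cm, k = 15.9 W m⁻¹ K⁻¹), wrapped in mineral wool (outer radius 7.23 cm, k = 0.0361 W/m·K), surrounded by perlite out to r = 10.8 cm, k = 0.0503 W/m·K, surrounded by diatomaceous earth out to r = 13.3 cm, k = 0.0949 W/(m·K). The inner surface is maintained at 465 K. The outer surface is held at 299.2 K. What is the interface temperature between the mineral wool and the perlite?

Series thermal resistances, inner to outer:
  R'_stainless steel = ln(0.0468/0.0420)/(2πk) = 0.1082/(2π·15.9) = 0.001083 m·K/W
  R'_mineral wool = ln(0.0723/0.0468)/(2πk) = 0.4349/(2π·0.0361) = 1.918 m·K/W
  R'_perlite = ln(0.108/0.0723)/(2πk) = 0.4013/(2π·0.0503) = 1.270 m·K/W
  R'_diatomaceous earth = ln(0.133/0.108)/(2πk) = 0.2082/(2π·0.0949) = 0.3492 m·K/W
ΣR = 0.001083 + 1.918 + 1.270 + 0.3492 = 3.538 m·K/W
Q' = ΔT/ΣR = (465 K − 299.2 K)/3.538 = 46.86 W/m
From the inner boundary to the mineral wool/perlite interface, ΣR_partial = 1.919 m·K/W.
T_interface = T_in − Q'·ΣR_partial = 465 K − (46.86)(1.919) = 375 K

T = 375 K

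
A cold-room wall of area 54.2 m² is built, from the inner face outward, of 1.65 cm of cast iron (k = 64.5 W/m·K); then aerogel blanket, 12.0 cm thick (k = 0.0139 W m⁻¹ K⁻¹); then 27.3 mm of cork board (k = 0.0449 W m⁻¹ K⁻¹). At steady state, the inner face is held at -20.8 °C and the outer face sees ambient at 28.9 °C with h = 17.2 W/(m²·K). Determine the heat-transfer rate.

Series thermal resistances, inner to outer:
  R_cast iron = L/(kA) = 0.0165/(64.5·54.2) = 4.720×10^-6 K/W
  R_aerogel blanket = L/(kA) = 0.120/(0.0139·54.2) = 0.1593 K/W
  R_cork board = L/(kA) = 0.0273/(0.0449·54.2) = 0.01122 K/W
  R_conv,out = 1/(hA) = 1/(17.2·54.2) = 0.001073 K/W
ΣR = 4.720×10^-6 + 0.1593 + 0.01122 + 0.001073 = 0.1716 K/W
Q = ΔT/ΣR = (-20.8 °C − 28.9 °C)/0.1716 = -290 W
(Negative Q ⇒ heat flows inward; heat gain = 290 W.)

Q = 290 W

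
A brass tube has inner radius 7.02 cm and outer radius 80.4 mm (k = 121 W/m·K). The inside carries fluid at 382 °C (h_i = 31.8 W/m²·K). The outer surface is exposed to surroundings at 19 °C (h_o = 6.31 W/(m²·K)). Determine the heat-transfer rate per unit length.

Treat each layer as a resistance in series:
  R'_conv,in = 1/(2πr h) = 1/(2π·0.0702·31.8) = 0.07129 m·K/W
  R'_brass = ln(0.0804/0.0702)/(2πk) = 0.1357/(2π·121) = 1.784×10^-4 m·K/W
  R'_conv,out = 1/(2πr h) = 1/(2π·0.0804·6.31) = 0.3137 m·K/W
ΣR = 0.07129 + 1.784×10^-4 + 0.3137 = 0.3852 m·K/W
Q' = ΔT/ΣR = (382 °C − 19 °C)/0.3852 = 942 W/m

Q' = 942 W/m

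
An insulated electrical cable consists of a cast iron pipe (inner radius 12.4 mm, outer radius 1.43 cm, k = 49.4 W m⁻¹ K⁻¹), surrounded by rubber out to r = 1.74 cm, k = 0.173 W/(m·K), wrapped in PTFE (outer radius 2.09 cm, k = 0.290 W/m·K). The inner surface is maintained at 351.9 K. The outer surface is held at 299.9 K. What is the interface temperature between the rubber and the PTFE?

Series thermal resistances, inner to outer:
  R'_cast iron = ln(0.0143/0.0124)/(2πk) = 0.1426/(2π·49.4) = 4.593×10^-4 m·K/W
  R'_rubber = ln(0.0174/0.0143)/(2πk) = 0.1962/(2π·0.173) = 0.1805 m·K/W
  R'_PTFE = ln(0.0209/0.0174)/(2πk) = 0.1833/(2π·0.290) = 0.1006 m·K/W
ΣR = 4.593×10^-4 + 0.1805 + 0.1006 = 0.2816 m·K/W
Q' = ΔT/ΣR = (351.9 K − 299.9 K)/0.2816 = 184.7 W/m
From the inner boundary to the rubber/PTFE interface, ΣR_partial = 0.1810 m·K/W.
T_interface = T_in − Q'·ΣR_partial = 351.9 K − (184.7)(0.1810) = 318.5 K

T = 318.5 K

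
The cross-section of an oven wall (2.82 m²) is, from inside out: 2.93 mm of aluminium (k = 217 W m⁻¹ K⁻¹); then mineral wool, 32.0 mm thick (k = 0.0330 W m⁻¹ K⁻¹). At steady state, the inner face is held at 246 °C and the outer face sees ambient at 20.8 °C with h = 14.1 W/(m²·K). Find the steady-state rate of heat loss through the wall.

Resistance network (inner→outer):
  R_aluminium = L/(kA) = 0.00293/(217·2.82) = 4.788×10^-6 K/W
  R_mineral wool = L/(kA) = 0.0320/(0.0330·2.82) = 0.3439 K/W
  R_conv,out = 1/(hA) = 1/(14.1·2.82) = 0.02515 K/W
ΣR = 4.788×10^-6 + 0.3439 + 0.02515 = 0.3691 K/W
Q = ΔT/ΣR = (246 °C − 20.8 °C)/0.3691 = 610 W

Q = 610 W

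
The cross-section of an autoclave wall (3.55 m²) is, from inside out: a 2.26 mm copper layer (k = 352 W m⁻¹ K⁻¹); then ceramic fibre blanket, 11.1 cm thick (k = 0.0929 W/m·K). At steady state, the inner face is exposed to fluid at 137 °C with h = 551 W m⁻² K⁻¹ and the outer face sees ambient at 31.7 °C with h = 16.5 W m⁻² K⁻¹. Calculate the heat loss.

Treat each layer as a resistance in series:
  R_conv,in = 1/(hA) = 1/(551·3.55) = 5.112×10^-4 K/W
  R_copper = L/(kA) = 0.00226/(352·3.55) = 1.809×10^-6 K/W
  R_ceramic fibre blanket = L/(kA) = 0.111/(0.0929·3.55) = 0.3366 K/W
  R_conv,out = 1/(hA) = 1/(16.5·3.55) = 0.01707 K/W
ΣR = 5.112×10^-4 + 1.809×10^-6 + 0.3366 + 0.01707 = 0.3542 K/W
Q = ΔT/ΣR = (137 °C − 31.7 °C)/0.3542 = 297 W

Q = 297 W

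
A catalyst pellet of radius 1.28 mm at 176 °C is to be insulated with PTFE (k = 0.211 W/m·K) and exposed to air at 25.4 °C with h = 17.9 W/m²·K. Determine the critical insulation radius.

For a sphere, r_cr = 2k_ins/h = 2·0.211/17.9 = 0.0236 m = 2.36 cm

r_cr = 2.36 cm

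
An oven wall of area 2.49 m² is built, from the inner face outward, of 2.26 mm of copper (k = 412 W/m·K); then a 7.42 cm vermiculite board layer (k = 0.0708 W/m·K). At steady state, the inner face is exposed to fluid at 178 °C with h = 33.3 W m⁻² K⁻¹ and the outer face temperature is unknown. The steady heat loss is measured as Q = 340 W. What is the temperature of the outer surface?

Sum the resistances:
  R_conv,in = 1/(hA) = 1/(33.3·2.49) = 0.01206 K/W
  R_copper = L/(kA) = 0.00226/(412·2.49) = 2.203×10^-6 K/W
  R_vermiculite board = L/(kA) = 0.0742/(0.0708·2.49) = 0.4209 K/W
ΣR = 0.4330 K/W
ΔT = Q·ΣR = 340 × 0.4330 = 147.2 K
Heat flows outward, so T_out = T_in − ΔT = 178 − 147.2 = 30.8 °C

T_out = 30.8 °C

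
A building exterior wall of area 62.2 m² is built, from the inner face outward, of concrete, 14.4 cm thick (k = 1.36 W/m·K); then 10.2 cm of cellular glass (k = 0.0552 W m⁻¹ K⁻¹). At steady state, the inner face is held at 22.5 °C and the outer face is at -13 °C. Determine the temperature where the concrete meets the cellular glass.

Resistance network (inner→outer):
  R_concrete = L/(kA) = 0.144/(1.36·62.2) = 0.001702 K/W
  R_cellular glass = L/(kA) = 0.102/(0.0552·62.2) = 0.02971 K/W
ΣR = 0.001702 + 0.02971 = 0.03141 K/W
Q = ΔT/ΣR = (22.5 °C − -13 °C)/0.03141 = 1130 W
From the inner boundary to the concrete/cellular glass interface, ΣR_partial = 0.001702 K/W.
T_interface = T_in − Q·ΣR_partial = 22.5 °C − (1130)(0.001702) = 20.6 °C

T = 20.6 °C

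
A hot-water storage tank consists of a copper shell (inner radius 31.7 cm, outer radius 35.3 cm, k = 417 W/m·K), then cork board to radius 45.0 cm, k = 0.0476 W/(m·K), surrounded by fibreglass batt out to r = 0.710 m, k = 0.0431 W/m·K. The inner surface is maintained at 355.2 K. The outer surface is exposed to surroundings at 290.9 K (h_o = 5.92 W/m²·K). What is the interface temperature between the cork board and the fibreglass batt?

T = 329.5 K

Series thermal resistances, inner to outer:
  R_copper = (1/0.317 − 1/0.353)/(4πk) = 0.3217/(4π·417) = 6.139×10^-5 K/W
  R_cork board = (1/0.353 − 1/0.450)/(4πk) = 0.6106/(4π·0.0476) = 1.021 K/W
  R_fibreglass batt = (1/0.450 − 1/0.710)/(4πk) = 0.8138/(4π·0.0431) = 1.503 K/W
  R_conv,out = 1/(4πr²h) = 1/(4π·0.710²·5.92) = 0.02667 K/W
ΣR = 6.139×10^-5 + 1.021 + 1.503 + 0.02667 = 2.551 K/W
Q = ΔT/ΣR = (355.2 K − 290.9 K)/2.551 = 25.21 W
From the inner boundary to the cork board/fibreglass batt interface, ΣR_partial = 1.021 K/W.
T_interface = T_in − Q·ΣR_partial = 355.2 K − (25.21)(1.021) = 329.5 K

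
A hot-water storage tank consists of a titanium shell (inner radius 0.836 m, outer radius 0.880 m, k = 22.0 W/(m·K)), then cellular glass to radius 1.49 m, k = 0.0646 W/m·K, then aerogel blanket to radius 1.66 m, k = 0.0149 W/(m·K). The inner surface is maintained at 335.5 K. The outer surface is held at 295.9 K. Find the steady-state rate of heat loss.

Q = 42.1 W

Series thermal resistances, inner to outer:
  R_titanium = (1/0.836 − 1/0.880)/(4πk) = 0.05981/(4π·22.0) = 2.163×10^-4 K/W
  R_cellular glass = (1/0.880 − 1/1.49)/(4πk) = 0.4652/(4π·0.0646) = 0.5731 K/W
  R_aerogel blanket = (1/1.49 − 1/1.66)/(4πk) = 0.06873/(4π·0.0149) = 0.3671 K/W
ΣR = 2.163×10^-4 + 0.5731 + 0.3671 = 0.9404 K/W
Q = ΔT/ΣR = (335.5 K − 295.9 K)/0.9404 = 42.1 W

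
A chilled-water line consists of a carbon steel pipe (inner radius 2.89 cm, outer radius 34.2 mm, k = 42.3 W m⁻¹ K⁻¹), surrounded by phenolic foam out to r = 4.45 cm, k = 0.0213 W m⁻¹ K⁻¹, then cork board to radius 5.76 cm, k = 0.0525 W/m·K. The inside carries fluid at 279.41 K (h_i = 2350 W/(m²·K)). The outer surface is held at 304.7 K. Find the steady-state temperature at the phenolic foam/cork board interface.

T = 297.5 K

Treat each layer as a resistance in series:
  R'_conv,in = 1/(2πr h) = 1/(2π·0.0289·2350) = 0.002343 m·K/W
  R'_carbon steel = ln(0.0342/0.0289)/(2πk) = 0.1684/(2π·42.3) = 6.335×10^-4 m·K/W
  R'_phenolic foam = ln(0.0445/0.0342)/(2πk) = 0.2633/(2π·0.0213) = 1.967 m·K/W
  R'_cork board = ln(0.0576/0.0445)/(2πk) = 0.2580/(2π·0.0525) = 0.7822 m·K/W
ΣR = 0.002343 + 6.335×10^-4 + 1.967 + 0.7822 = 2.752 m·K/W
Q' = ΔT/ΣR = (279.41 K − 304.7 K)/2.752 = -9.190 W/m
From the inner boundary to the phenolic foam/cork board interface, ΣR_partial = 1.970 m·K/W.
T_interface = T_in − Q'·ΣR_partial = 279.41 K − (-9.190)(1.970) = 297.5 K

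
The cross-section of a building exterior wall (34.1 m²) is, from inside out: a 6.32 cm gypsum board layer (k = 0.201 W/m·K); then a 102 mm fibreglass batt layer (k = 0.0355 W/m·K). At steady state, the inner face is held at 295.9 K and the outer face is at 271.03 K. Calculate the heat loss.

Q = 266 W

Resistance network (inner→outer):
  R_gypsum board = L/(kA) = 0.0632/(0.201·34.1) = 0.009221 K/W
  R_fibreglass batt = L/(kA) = 0.102/(0.0355·34.1) = 0.08426 K/W
ΣR = 0.009221 + 0.08426 = 0.09348 K/W
Q = ΔT/ΣR = (295.9 K − 271.03 K)/0.09348 = 266 W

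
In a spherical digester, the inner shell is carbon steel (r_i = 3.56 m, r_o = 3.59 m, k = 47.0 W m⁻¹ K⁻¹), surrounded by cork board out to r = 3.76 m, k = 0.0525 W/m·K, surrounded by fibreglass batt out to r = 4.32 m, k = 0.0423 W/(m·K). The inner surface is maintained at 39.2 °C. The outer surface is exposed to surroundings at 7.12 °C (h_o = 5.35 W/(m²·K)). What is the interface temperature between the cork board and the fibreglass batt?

Series thermal resistances, inner to outer:
  R_carbon steel = (1/3.56 − 1/3.59)/(4πk) = 0.002347/(4π·47.0) = 3.974×10^-6 K/W
  R_cork board = (1/3.59 − 1/3.76)/(4πk) = 0.01259/(4π·0.0525) = 0.01909 K/W
  R_fibreglass batt = (1/3.76 − 1/4.32)/(4πk) = 0.03448/(4π·0.0423) = 0.06486 K/W
  R_conv,out = 1/(4πr²h) = 1/(4π·4.32²·5.35) = 7.970×10^-4 K/W
ΣR = 3.974×10^-6 + 0.01909 + 0.06486 + 7.970×10^-4 = 0.08475 K/W
Q = ΔT/ΣR = (39.2 °C − 7.12 °C)/0.08475 = 378.5 W
From the inner boundary to the cork board/fibreglass batt interface, ΣR_partial = 0.01909 K/W.
T_interface = T_in − Q·ΣR_partial = 39.2 °C − (378.5)(0.01909) = 32.0 °C

T = 32.0 °C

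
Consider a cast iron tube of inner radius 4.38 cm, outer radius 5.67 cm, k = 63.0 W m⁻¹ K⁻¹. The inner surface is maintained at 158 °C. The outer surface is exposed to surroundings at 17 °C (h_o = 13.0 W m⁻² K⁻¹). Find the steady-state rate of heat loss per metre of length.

Q' = 651 W/m

Series thermal resistances, inner to outer:
  R'_cast iron = ln(0.0567/0.0438)/(2πk) = 0.2581/(2π·63.0) = 6.521×10^-4 m·K/W
  R'_conv,out = 1/(2πr h) = 1/(2π·0.0567·13.0) = 0.2159 m·K/W
ΣR = 6.521×10^-4 + 0.2159 = 0.2166 m·K/W
Q' = ΔT/ΣR = (158 °C − 17 °C)/0.2166 = 651 W/m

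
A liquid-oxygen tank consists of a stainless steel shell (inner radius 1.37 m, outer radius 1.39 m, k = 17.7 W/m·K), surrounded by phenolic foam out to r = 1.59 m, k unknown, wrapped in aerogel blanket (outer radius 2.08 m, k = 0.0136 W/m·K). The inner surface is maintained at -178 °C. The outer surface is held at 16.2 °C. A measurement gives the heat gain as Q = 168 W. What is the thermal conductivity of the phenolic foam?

k = 0.0249 W/m·K

ΣR = ΔT/Q = |-178 − 16.2|/168 = 1.156 K/W
Known resistances:
  R_stainless steel = (1/1.37 − 1/1.39)/(4πk) = 0.01050/(4π·17.7) = 4.722×10^-5 K/W
  R_aerogel blanket = (1/1.59 − 1/2.08)/(4πk) = 0.1482/(4π·0.0136) = 0.8669 K/W
R_phenolic foam = ΣR − ΣR_known = 1.156 − 0.8669 = 0.2891 K/W
(1/r₁−1/r₂)/(4πk) = 0.2891 ⇒ k = 0.09049/(4π·0.2891) = 0.0249 W/m·K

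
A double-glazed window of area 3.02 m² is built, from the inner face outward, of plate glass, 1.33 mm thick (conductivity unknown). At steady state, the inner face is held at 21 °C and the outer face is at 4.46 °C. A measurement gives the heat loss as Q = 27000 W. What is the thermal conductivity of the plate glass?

ΣR = ΔT/Q = |21 − 4.46|/27000 = 6.126×10^-4 K/W
L/(kA) = 6.126×10^-4 ⇒ k = 0.00133/(6.126×10^-4·3.02) = 0.719 W/m·K

k = 0.719 W/m·K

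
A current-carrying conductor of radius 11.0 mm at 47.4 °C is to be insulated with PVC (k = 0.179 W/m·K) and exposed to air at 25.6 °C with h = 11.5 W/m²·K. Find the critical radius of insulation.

r_cr = 1.56 cm

For a cylinder, r_cr = k_ins/h = 0.179/11.5 = 0.0156 m = 1.56 cm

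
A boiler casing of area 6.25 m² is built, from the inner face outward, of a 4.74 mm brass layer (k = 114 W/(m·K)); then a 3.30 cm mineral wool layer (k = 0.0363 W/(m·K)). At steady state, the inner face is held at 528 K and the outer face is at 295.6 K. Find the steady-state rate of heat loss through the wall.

Q = 1600 W

Series thermal resistances, inner to outer:
  R_brass = L/(kA) = 0.00474/(114·6.25) = 6.653×10^-6 K/W
  R_mineral wool = L/(kA) = 0.0330/(0.0363·6.25) = 0.1455 K/W
ΣR = 6.653×10^-6 + 0.1455 = 0.1455 K/W
Q = ΔT/ΣR = (528 K − 295.6 K)/0.1455 = 1600 W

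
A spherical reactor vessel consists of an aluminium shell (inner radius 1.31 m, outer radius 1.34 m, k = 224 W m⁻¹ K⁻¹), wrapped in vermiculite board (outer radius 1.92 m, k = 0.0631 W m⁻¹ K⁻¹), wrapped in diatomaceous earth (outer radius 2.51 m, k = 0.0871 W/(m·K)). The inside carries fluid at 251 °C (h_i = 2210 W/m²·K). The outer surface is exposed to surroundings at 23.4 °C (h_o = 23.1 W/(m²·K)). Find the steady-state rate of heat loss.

Series thermal resistances, inner to outer:
  R_conv,in = 1/(4πr²h) = 1/(4π·1.31²·2210) = 2.098×10^-5 K/W
  R_aluminium = (1/1.31 − 1/1.34)/(4πk) = 0.01709/(4π·224) = 6.071×10^-6 K/W
  R_vermiculite board = (1/1.34 − 1/1.92)/(4πk) = 0.2254/(4π·0.0631) = 0.2843 K/W
  R_diatomaceous earth = (1/1.92 − 1/2.51)/(4πk) = 0.1224/(4π·0.0871) = 0.1119 K/W
  R_conv,out = 1/(4πr²h) = 1/(4π·2.51²·23.1) = 5.468×10^-4 K/W
ΣR = 2.098×10^-5 + 6.071×10^-6 + 0.2843 + 0.1119 + 5.468×10^-4 = 0.3968 K/W
Q = ΔT/ΣR = (251 °C − 23.4 °C)/0.3968 = 574 W

Q = 574 W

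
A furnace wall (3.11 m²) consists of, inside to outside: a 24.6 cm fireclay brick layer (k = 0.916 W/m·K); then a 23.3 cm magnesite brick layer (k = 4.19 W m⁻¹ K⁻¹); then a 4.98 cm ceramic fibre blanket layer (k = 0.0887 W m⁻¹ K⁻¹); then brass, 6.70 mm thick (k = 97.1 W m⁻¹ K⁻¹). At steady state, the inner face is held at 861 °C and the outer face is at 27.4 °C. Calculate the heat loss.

Q = 2.93 kW

Treat each layer as a resistance in series:
  R_fireclay brick = L/(kA) = 0.246/(0.916·3.11) = 0.08635 K/W
  R_magnesite brick = L/(kA) = 0.233/(4.19·3.11) = 0.01788 K/W
  R_ceramic fibre blanket = L/(kA) = 0.0498/(0.0887·3.11) = 0.1805 K/W
  R_brass = L/(kA) = 0.00670/(97.1·3.11) = 2.219×10^-5 K/W
ΣR = 0.08635 + 0.01788 + 0.1805 + 2.219×10^-5 = 0.2848 K/W
Q = ΔT/ΣR = (861 °C − 27.4 °C)/0.2848 = 2930 W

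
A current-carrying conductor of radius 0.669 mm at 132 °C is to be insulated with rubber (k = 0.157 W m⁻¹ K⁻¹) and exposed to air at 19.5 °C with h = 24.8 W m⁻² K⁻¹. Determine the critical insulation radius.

r_cr = 0.633 cm

For a cylinder, r_cr = k_ins/h = 0.157/24.8 = 0.00633 m = 0.633 cm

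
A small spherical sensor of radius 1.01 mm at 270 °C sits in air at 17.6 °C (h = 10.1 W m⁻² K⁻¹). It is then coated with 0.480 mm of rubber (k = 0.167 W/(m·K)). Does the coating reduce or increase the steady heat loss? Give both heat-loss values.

increases: 0.0327 → 0.0682 W

Critical radius for a sphere: r_cr = 2k/h = 0.0331 m = 3.31 cm.
Outer radius after coating: r₂ = 0.00101 + 4.80×10^-4 = 0.001490 m.
Since r₁ < r_cr and r₂ ≤ r_cr, the coating moves toward the maximum at r_cr — heat loss rises.
Bare: R = 1/(4πr₁²h) = 7724 K/W; Q = 252.4/7724 = 0.0327 W.
Coated: R = R_cond + R_conv = 3701 K/W; Q = 252.4/3701 = 0.0682 W.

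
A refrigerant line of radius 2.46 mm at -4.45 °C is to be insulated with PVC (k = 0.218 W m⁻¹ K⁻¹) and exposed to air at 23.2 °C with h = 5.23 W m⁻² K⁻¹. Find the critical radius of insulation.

r_cr = 4.17 cm

For a cylinder, r_cr = k_ins/h = 0.218/5.23 = 0.0417 m = 4.17 cm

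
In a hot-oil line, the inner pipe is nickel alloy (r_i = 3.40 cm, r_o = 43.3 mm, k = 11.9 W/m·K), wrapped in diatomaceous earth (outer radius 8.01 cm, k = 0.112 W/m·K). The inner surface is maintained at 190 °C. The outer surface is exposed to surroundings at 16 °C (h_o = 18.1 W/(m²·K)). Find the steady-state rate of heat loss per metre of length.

Q' = 176 W/m

Resistance network (inner→outer):
  R'_nickel alloy = ln(0.0433/0.0340)/(2πk) = 0.2418/(2π·11.9) = 0.003234 m·K/W
  R'_diatomaceous earth = ln(0.0801/0.0433)/(2πk) = 0.6151/(2π·0.112) = 0.8741 m·K/W
  R'_conv,out = 1/(2πr h) = 1/(2π·0.0801·18.1) = 0.1098 m·K/W
ΣR = 0.003234 + 0.8741 + 0.1098 = 0.9871 m·K/W
Q' = ΔT/ΣR = (190 °C − 16 °C)/0.9871 = 176 W/m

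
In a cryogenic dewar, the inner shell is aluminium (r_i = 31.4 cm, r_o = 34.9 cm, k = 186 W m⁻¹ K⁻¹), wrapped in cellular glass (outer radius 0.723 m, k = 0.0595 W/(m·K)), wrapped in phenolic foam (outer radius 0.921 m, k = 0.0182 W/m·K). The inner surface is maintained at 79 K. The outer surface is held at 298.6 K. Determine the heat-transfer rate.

Resistance network (inner→outer):
  R_aluminium = (1/0.314 − 1/0.349)/(4πk) = 0.3194/(4π·186) = 1.366×10^-4 K/W
  R_cellular glass = (1/0.349 − 1/0.723)/(4πk) = 1.482/(4π·0.0595) = 1.982 K/W
  R_phenolic foam = (1/0.723 − 1/0.921)/(4πk) = 0.2973/(4π·0.0182) = 1.300 K/W
ΣR = 1.366×10^-4 + 1.982 + 1.300 = 3.282 K/W
Q = ΔT/ΣR = (79 K − 298.6 K)/3.282 = -66.9 W
(Negative Q ⇒ heat flows inward; heat gain = 66.9 W.)

Q = 66.9 W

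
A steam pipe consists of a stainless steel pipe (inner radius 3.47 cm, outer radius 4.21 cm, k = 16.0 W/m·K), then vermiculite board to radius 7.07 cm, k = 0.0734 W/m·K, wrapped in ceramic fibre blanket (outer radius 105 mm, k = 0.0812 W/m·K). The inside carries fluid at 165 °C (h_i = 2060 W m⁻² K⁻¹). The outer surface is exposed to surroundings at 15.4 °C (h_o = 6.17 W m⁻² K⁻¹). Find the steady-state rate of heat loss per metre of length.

Series thermal resistances, inner to outer:
  R'_conv,in = 1/(2πr h) = 1/(2π·0.0347·2060) = 0.002227 m·K/W
  R'_stainless steel = ln(0.0421/0.0347)/(2πk) = 0.1933/(2π·16.0) = 0.001923 m·K/W
  R'_vermiculite board = ln(0.0707/0.0421)/(2πk) = 0.5184/(2π·0.0734) = 1.124 m·K/W
  R'_ceramic fibre blanket = ln(0.105/0.0707)/(2πk) = 0.3955/(2π·0.0812) = 0.7752 m·K/W
  R'_conv,out = 1/(2πr h) = 1/(2π·0.105·6.17) = 0.2457 m·K/W
ΣR = 0.002227 + 0.001923 + 1.124 + 0.7752 + 0.2457 = 2.149 m·K/W
Q' = ΔT/ΣR = (165 °C − 15.4 °C)/2.149 = 69.6 W/m

Q' = 69.6 W/m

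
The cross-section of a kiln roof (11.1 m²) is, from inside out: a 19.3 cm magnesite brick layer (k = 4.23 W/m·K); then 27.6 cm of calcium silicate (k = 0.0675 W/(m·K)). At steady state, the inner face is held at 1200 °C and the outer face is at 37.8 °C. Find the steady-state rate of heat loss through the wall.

Treat each layer as a resistance in series:
  R_magnesite brick = L/(kA) = 0.193/(4.23·11.1) = 0.004110 K/W
  R_calcium silicate = L/(kA) = 0.276/(0.0675·11.1) = 0.3684 K/W
ΣR = 0.004110 + 0.3684 = 0.3725 K/W
Q = ΔT/ΣR = (1200 °C − 37.8 °C)/0.3725 = 3120 W

Q = 3120 W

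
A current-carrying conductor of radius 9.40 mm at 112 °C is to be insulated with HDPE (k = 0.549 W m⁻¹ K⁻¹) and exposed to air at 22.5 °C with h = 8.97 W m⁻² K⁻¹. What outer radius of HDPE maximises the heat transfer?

For a cylinder, r_cr = k_ins/h = 0.549/8.97 = 0.0612 m = 6.12 cm

r_cr = 6.12 cm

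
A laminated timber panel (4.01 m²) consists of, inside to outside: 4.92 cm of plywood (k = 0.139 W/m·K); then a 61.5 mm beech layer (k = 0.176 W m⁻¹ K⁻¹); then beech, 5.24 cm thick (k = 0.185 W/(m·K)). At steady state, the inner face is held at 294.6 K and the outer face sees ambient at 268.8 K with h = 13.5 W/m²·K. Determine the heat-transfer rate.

Q = 97.5 W

Treat each layer as a resistance in series:
  R_plywood = L/(kA) = 0.0492/(0.139·4.01) = 0.08827 K/W
  R_beech = L/(kA) = 0.0615/(0.176·4.01) = 0.08714 K/W
  R_beech = L/(kA) = 0.0524/(0.185·4.01) = 0.07063 K/W
  R_conv,out = 1/(hA) = 1/(13.5·4.01) = 0.01847 K/W
ΣR = 0.08827 + 0.08714 + 0.07063 + 0.01847 = 0.2645 K/W
Q = ΔT/ΣR = (294.6 K − 268.8 K)/0.2645 = 97.5 W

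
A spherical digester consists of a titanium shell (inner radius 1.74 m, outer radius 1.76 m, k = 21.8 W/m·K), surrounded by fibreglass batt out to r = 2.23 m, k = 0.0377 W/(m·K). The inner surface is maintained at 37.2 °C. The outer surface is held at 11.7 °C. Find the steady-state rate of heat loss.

Resistance network (inner→outer):
  R_titanium = (1/1.74 − 1/1.76)/(4πk) = 0.006531/(4π·21.8) = 2.384×10^-5 K/W
  R_fibreglass batt = (1/1.76 − 1/2.23)/(4πk) = 0.1198/(4π·0.0377) = 0.2528 K/W
ΣR = 2.384×10^-5 + 0.2528 = 0.2528 K/W
Q = ΔT/ΣR = (37.2 °C − 11.7 °C)/0.2528 = 101 W

Q = 101 W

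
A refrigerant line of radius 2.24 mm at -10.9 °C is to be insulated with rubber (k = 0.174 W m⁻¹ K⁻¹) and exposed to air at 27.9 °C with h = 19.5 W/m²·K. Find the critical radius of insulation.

For a cylinder, r_cr = k_ins/h = 0.174/19.5 = 0.00892 m = 0.892 cm

r_cr = 0.892 cm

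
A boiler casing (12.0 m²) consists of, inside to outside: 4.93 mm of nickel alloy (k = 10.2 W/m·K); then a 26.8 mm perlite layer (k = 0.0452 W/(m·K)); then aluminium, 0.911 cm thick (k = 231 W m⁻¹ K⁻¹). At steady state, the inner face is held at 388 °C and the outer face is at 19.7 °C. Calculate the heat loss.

Q = 7.45 kW

Resistance network (inner→outer):
  R_nickel alloy = L/(kA) = 0.00493/(10.2·12.0) = 4.028×10^-5 K/W
  R_perlite = L/(kA) = 0.0268/(0.0452·12.0) = 0.04941 K/W
  R_aluminium = L/(kA) = 0.00911/(231·12.0) = 3.286×10^-6 K/W
ΣR = 4.028×10^-5 + 0.04941 + 3.286×10^-6 = 0.04945 K/W
Q = ΔT/ΣR = (388 °C − 19.7 °C)/0.04945 = 7450 W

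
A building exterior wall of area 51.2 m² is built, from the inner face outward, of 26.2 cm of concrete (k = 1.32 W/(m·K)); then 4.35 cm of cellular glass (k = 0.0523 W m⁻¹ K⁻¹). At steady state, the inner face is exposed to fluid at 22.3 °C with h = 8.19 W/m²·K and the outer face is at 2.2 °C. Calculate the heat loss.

Resistance network (inner→outer):
  R_conv,in = 1/(hA) = 1/(8.19·51.2) = 0.002385 K/W
  R_concrete = L/(kA) = 0.262/(1.32·51.2) = 0.003877 K/W
  R_cellular glass = L/(kA) = 0.0435/(0.0523·51.2) = 0.01624 K/W
ΣR = 0.002385 + 0.003877 + 0.01624 = 0.02250 K/W
Q = ΔT/ΣR = (22.3 °C − 2.2 °C)/0.02250 = 893 W

Q = 893 W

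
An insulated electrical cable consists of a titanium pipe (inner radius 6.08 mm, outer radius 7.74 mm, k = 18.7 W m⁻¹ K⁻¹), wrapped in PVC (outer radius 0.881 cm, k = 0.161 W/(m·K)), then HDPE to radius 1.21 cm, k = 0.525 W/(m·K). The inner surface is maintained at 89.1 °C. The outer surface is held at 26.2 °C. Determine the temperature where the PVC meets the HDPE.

Series thermal resistances, inner to outer:
  R'_titanium = ln(0.00774/0.00608)/(2πk) = 0.2414/(2π·18.7) = 0.002055 m·K/W
  R'_PVC = ln(0.00881/0.00774)/(2πk) = 0.1295/(2π·0.161) = 0.1280 m·K/W
  R'_HDPE = ln(0.0121/0.00881)/(2πk) = 0.3173/(2π·0.525) = 0.09620 m·K/W
ΣR = 0.002055 + 0.1280 + 0.09620 = 0.2263 m·K/W
Q' = ΔT/ΣR = (89.1 °C − 26.2 °C)/0.2263 = 277.9 W/m
From the inner boundary to the PVC/HDPE interface, ΣR_partial = 0.1301 m·K/W.
T_interface = T_in − Q'·ΣR_partial = 89.1 °C − (277.9)(0.1301) = 52.9 °C

T = 52.9 °C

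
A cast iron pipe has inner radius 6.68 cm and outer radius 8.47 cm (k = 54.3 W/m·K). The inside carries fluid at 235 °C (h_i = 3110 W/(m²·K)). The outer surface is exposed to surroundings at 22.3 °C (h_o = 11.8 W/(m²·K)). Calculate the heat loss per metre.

Q' = 1320 W/m

Treat each layer as a resistance in series:
  R'_conv,in = 1/(2πr h) = 1/(2π·0.0668·3110) = 7.661×10^-4 m·K/W
  R'_cast iron = ln(0.0847/0.0668)/(2πk) = 0.2374/(2π·54.3) = 6.959×10^-4 m·K/W
  R'_conv,out = 1/(2πr h) = 1/(2π·0.0847·11.8) = 0.1592 m·K/W
ΣR = 7.661×10^-4 + 6.959×10^-4 + 0.1592 = 0.1607 m·K/W
Q' = ΔT/ΣR = (235 °C − 22.3 °C)/0.1607 = 1320 W/m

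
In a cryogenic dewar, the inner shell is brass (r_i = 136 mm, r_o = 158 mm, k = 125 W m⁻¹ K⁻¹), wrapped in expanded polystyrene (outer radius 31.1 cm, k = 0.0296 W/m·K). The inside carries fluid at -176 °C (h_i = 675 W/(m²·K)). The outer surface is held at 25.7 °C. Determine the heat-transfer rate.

Q = 24.1 W

Series thermal resistances, inner to outer:
  R_conv,in = 1/(4πr²h) = 1/(4π·0.136²·675) = 0.006374 K/W
  R_brass = (1/0.136 − 1/0.158)/(4πk) = 1.024/(4π·125) = 6.518×10^-4 K/W
  R_expanded polystyrene = (1/0.158 − 1/0.311)/(4πk) = 3.114/(4π·0.0296) = 8.371 K/W
ΣR = 0.006374 + 6.518×10^-4 + 8.371 = 8.378 K/W
Q = ΔT/ΣR = (-176 °C − 25.7 °C)/8.378 = -24.1 W
(Negative Q ⇒ heat flows inward; heat gain = 24.1 W.)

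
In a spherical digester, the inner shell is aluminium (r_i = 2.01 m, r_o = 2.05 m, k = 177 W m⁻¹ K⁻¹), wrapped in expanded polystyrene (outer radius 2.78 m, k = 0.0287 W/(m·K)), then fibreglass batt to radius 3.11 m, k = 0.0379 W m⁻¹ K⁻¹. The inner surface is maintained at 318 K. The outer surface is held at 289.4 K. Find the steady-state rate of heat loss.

Q = 65.7 W

Resistance network (inner→outer):
  R_aluminium = (1/2.01 − 1/2.05)/(4πk) = 0.009708/(4π·177) = 4.364×10^-6 K/W
  R_expanded polystyrene = (1/2.05 − 1/2.78)/(4πk) = 0.1281/(4π·0.0287) = 0.3552 K/W
  R_fibreglass batt = (1/2.78 − 1/3.11)/(4πk) = 0.03817/(4π·0.0379) = 0.08014 K/W
ΣR = 4.364×10^-6 + 0.3552 + 0.08014 = 0.4353 K/W
Q = ΔT/ΣR = (318 K − 289.4 K)/0.4353 = 65.7 W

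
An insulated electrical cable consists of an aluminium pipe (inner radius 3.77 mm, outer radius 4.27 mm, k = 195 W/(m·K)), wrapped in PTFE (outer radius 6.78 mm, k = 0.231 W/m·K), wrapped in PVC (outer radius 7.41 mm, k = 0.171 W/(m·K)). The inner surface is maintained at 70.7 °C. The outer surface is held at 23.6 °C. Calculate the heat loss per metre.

Series thermal resistances, inner to outer:
  R'_aluminium = ln(0.00427/0.00377)/(2πk) = 0.1245/(2π·195) = 1.016×10^-4 m·K/W
  R'_PTFE = ln(0.00678/0.00427)/(2πk) = 0.4624/(2π·0.231) = 0.3186 m·K/W
  R'_PVC = ln(0.00741/0.00678)/(2πk) = 0.08885/(2π·0.171) = 0.08270 m·K/W
ΣR = 1.016×10^-4 + 0.3186 + 0.08270 = 0.4014 m·K/W
Q' = ΔT/ΣR = (70.7 °C − 23.6 °C)/0.4014 = 117 W/m

Q' = 117 W/m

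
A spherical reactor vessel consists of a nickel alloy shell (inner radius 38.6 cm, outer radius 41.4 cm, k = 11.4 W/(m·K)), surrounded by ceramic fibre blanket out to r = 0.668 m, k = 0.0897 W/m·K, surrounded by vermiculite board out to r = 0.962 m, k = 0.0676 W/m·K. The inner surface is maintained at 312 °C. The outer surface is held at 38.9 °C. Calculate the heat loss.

Q = 202 W

Resistance network (inner→outer):
  R_nickel alloy = (1/0.386 − 1/0.414)/(4πk) = 0.1752/(4π·11.4) = 0.001223 K/W
  R_ceramic fibre blanket = (1/0.414 − 1/0.668)/(4πk) = 0.9185/(4π·0.0897) = 0.8148 K/W
  R_vermiculite board = (1/0.668 − 1/0.962)/(4πk) = 0.4575/(4π·0.0676) = 0.5386 K/W
ΣR = 0.001223 + 0.8148 + 0.5386 = 1.355 K/W
Q = ΔT/ΣR = (312 °C − 38.9 °C)/1.355 = 202 W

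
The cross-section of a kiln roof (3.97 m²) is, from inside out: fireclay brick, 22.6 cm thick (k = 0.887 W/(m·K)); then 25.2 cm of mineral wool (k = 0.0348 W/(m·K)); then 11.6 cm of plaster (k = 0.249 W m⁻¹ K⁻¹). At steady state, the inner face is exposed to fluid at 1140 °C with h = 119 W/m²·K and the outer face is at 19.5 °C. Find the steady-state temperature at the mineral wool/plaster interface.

Series thermal resistances, inner to outer:
  R_conv,in = 1/(hA) = 1/(119·3.97) = 0.002117 K/W
  R_fireclay brick = L/(kA) = 0.226/(0.887·3.97) = 0.06418 K/W
  R_mineral wool = L/(kA) = 0.252/(0.0348·3.97) = 1.824 K/W
  R_plaster = L/(kA) = 0.116/(0.249·3.97) = 0.1173 K/W
ΣR = 0.002117 + 0.06418 + 1.824 + 0.1173 = 2.008 K/W
Q = ΔT/ΣR = (1140 °C − 19.5 °C)/2.008 = 558.0 W
From the inner boundary to the mineral wool/plaster interface, ΣR_partial = 1.890 K/W.
T_interface = T_in − Q·ΣR_partial = 1140 °C − (558.0)(1.890) = 85 °C

T = 85 °C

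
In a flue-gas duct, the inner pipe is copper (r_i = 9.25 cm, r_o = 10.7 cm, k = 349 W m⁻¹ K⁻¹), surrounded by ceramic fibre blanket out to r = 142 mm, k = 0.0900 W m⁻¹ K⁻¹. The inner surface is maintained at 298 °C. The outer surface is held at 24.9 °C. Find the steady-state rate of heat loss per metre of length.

Q' = 546 W/m

Treat each layer as a resistance in series:
  R'_copper = ln(0.107/0.0925)/(2πk) = 0.1456/(2π·349) = 6.641×10^-5 m·K/W
  R'_ceramic fibre blanket = ln(0.142/0.107)/(2πk) = 0.2830/(2π·0.0900) = 0.5005 m·K/W
ΣR = 6.641×10^-5 + 0.5005 = 0.5006 m·K/W
Q' = ΔT/ΣR = (298 °C − 24.9 °C)/0.5006 = 546 W/m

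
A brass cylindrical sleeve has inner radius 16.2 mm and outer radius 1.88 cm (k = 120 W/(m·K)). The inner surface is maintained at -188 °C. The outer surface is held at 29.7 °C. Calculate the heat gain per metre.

Q' = 2πk·ΔT/ln(r₂/r₁) = 2π × 120 × 217.7 / ln(0.0188/0.0162) = 1.10×10^6 W/m

Q' = 1100 kW/m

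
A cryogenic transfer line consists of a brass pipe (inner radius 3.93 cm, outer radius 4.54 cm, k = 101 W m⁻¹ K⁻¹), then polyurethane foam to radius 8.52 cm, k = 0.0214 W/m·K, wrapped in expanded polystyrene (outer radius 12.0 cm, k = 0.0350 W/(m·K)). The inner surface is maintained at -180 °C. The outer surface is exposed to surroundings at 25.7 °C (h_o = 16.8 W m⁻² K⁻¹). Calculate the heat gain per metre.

Q' = 32.6 W/m

Treat each layer as a resistance in series:
  R'_brass = ln(0.0454/0.0393)/(2πk) = 0.1443/(2π·101) = 2.274×10^-4 m·K/W
  R'_polyurethane foam = ln(0.0852/0.0454)/(2πk) = 0.6295/(2π·0.0214) = 4.682 m·K/W
  R'_expanded polystyrene = ln(0.120/0.0852)/(2πk) = 0.3425/(2π·0.0350) = 1.557 m·K/W
  R'_conv,out = 1/(2πr h) = 1/(2π·0.120·16.8) = 0.07895 m·K/W
ΣR = 2.274×10^-4 + 4.682 + 1.557 + 0.07895 = 6.318 m·K/W
Q' = ΔT/ΣR = (-180 °C − 25.7 °C)/6.318 = -32.6 W/m
(Negative Q' ⇒ heat flows inward; heat gain = 32.6 W/m.)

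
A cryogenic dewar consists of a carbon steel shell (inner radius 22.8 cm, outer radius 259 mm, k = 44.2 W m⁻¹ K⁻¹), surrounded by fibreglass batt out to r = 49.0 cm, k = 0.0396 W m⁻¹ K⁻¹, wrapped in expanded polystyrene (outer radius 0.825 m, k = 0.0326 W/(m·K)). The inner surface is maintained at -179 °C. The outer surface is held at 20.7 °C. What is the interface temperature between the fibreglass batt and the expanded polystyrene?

Resistance network (inner→outer):
  R_carbon steel = (1/0.228 − 1/0.259)/(4πk) = 0.5250/(4π·44.2) = 9.451×10^-4 K/W
  R_fibreglass batt = (1/0.259 − 1/0.490)/(4πk) = 1.820/(4π·0.0396) = 3.658 K/W
  R_expanded polystyrene = (1/0.490 − 1/0.825)/(4πk) = 0.8287/(4π·0.0326) = 2.023 K/W
ΣR = 9.451×10^-4 + 3.658 + 2.023 = 5.682 K/W
Q = ΔT/ΣR = (-179 °C − 20.7 °C)/5.682 = -35.15 W
From the inner boundary to the fibreglass batt/expanded polystyrene interface, ΣR_partial = 3.659 K/W.
T_interface = T_in − Q·ΣR_partial = -179 °C − (-35.15)(3.659) = -50.4 °C

T = -50.4 °C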